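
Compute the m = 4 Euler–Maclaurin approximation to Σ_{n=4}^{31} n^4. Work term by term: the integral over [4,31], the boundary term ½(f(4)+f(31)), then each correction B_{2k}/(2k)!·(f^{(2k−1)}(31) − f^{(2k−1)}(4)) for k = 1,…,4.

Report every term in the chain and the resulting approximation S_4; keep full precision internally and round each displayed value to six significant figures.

∫_4^31 x^4 dx evaluates to 5.72563e+06.
Boundary: ½(f(4) + f(31)) = ½(256.000 + 923521) = 461888.
So far: 6.18751e+06.
k=1: B_{2}/(2)! × [f^{(1)}(31) − f^{(1)}(4)] = 1/12 × (119164 − 256.000) = 9909.00.
Partial sum through k=1: 6.19742e+06.
k=2: B_{4}/(4)! × [f^{(3)}(31) − f^{(3)}(4)] = −1/720 × (744.000 − 96.0000) = -0.900000.
Partial sum through k=2: 6.19742e+06.
k=3: B_{6}/(6)! × [f^{(5)}(31) − f^{(5)}(4)] = 1/30240 × (0.00000 − 0.00000) = 0.00000.
Partial sum through k=3: 6.19742e+06.
k=4: B_{8}/(8)! × [f^{(7)}(31) − f^{(7)}(4)] = −1/1209600 × (0.00000 − 0.00000) = 0.00000.

S_4 ≈ 6.19742e+06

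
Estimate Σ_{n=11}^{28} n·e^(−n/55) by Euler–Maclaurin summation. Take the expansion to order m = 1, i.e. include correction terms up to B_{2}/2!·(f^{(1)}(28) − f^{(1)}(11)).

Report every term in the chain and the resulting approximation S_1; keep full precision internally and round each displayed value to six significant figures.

∫_11^28 x·e^(−x/55) dx evaluates to 228.237.
Boundary: ½(f(11) + f(28)) = ½(9.00604 + 16.8292) = 12.9176.
Integral + boundary = 241.155.
Correction k=1: B_{2}/2! · (f^{(1)}(28) − f^{(1)}(11)) = 1/12 · (0.295057 − 0.654985) = -0.0299940.

S_1 ≈ 241.125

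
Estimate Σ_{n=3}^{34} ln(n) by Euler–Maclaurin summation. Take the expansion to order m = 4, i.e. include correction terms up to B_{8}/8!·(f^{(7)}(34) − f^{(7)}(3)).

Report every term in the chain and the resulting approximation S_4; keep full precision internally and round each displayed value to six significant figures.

The integral term ∫_3^34 ln(x) dx = 85.6004.
Endpoint term: (f(3) + f(34))/2 = (1.09861 + 3.52636)/2 = 2.31249.
Integral + boundary = 87.9129.
Correction k=1: B_{2}/2! · (f^{(1)}(34) − f^{(1)}(3)) = 1/12 · (0.0294118 − 0.333333) = -0.0253268.
Partial sum through k=1: 87.8876.
Correction k=2: B_{4}/4! · (f^{(3)}(34) − f^{(3)}(3)) = −1/720 · (5.08854e-05 − 0.0740741) = 0.000102810.
Partial sum through k=2: 87.8877.
Correction k=3: B_{6}/6! · (f^{(5)}(34) − f^{(5)}(3)) = 1/30240 · (5.28222e-07 − 0.0987654) = -3.26604e-06.
Partial sum through k=3: 87.8877.
Correction k=4: B_{8}/8! · (f^{(7)}(34) − f^{(7)}(3)) = −1/1209600 · (1.37082e-08 − 0.329218) = 2.72171e-07.

S_4 ≈ 87.8877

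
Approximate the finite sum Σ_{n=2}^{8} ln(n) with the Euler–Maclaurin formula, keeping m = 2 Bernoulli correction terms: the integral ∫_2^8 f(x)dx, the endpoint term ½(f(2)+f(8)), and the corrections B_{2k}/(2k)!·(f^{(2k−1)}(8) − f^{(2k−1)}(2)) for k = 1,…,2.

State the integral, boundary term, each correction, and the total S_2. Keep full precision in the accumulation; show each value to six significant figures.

S_2 ≈ 10.6046

∫_2^8 ln(x) dx evaluates to 9.24924.
½[f(2) + f(8)] = ½[0.693147 + 2.07944] = 1.38629.
So far: 10.6355.
Order-1 term: 1/12 · (0.125000 − 0.500000) = -0.0312500.
Running total after k=1: 10.6043.
Order-2 term: −1/720 · (0.00390625 − 0.250000) = 0.000341797.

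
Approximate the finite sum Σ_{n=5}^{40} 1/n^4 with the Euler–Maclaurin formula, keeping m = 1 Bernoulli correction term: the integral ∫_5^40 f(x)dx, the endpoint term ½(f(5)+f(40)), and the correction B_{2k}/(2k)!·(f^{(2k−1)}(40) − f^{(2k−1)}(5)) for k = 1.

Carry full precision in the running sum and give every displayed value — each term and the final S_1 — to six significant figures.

S_1 ≈ 0.00356832

The integral term ∫_5^40 1/x^4 dx = 0.00266146.
Boundary: ½(f(5) + f(40)) = ½(0.00160000 + 3.90625e-07) = 0.000800195.
Integral + boundary = 0.00346165.
Correction k=1: B_{2}/2! · (f^{(1)}(40) − f^{(1)}(5)) = 1/12 · (-3.90625e-08 − (-0.00128000)) = 0.000106663.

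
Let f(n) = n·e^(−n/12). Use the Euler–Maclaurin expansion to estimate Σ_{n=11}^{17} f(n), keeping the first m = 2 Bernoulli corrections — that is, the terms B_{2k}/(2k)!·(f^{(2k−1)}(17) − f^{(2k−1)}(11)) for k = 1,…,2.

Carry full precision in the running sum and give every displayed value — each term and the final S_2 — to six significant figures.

Integral: ∫_11^17 x·e^(−x/12) dx = 25.9612.
Endpoint term: (f(11) + f(17))/2 = (4.39835 + 4.12286)/2 = 4.26060.
Running total after boundary: 30.2218.
Correction k=1: B_{2}/2! · (f^{(1)}(17) − f^{(1)}(11)) = 1/12 · (-0.101050 − 0.0333208) = -0.0111976.
After k=1: 30.2106.
Correction k=2: B_{4}/4! · (f^{(3)}(17) − f^{(3)}(11)) = −1/720 · (0.00266661 − 0.00578486) = 4.33091e-06.

S_2 ≈ 30.2106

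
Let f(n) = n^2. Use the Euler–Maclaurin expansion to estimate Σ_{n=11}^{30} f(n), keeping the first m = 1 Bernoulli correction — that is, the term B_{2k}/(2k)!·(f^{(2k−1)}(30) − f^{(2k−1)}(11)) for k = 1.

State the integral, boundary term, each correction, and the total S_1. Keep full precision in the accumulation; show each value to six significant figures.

∫_11^30 x^2 dx evaluates to 8556.33.
½[f(11) + f(30)] = ½[121.000 + 900.000] = 510.500.
Integral + boundary = 9066.83.
k=1: B_{2}/(2)! × [f^{(1)}(30) − f^{(1)}(11)] = 1/12 × (60.0000 − 22.0000) = 3.16667.

S_1 ≈ 9070.00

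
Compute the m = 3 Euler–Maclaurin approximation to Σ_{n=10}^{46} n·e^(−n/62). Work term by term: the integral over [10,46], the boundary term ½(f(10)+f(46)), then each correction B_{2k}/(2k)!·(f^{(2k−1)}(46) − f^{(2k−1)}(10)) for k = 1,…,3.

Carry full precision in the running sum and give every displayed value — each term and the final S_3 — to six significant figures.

S_3 ≈ 625.646

∫_10^46 x·e^(−x/62) dx evaluates to 610.487.
Endpoint term: (f(10) + f(46))/2 = (8.51045 + 21.9048)/2 = 15.2076.
Running total after boundary: 625.695.
k=1: B_{2}/(2)! × [f^{(1)}(46) − f^{(1)}(10)] = 1/12 × (0.122888 − 0.713780) = -0.0492410.
Running total after k=1: 625.646.
k=2: B_{4}/(4)! × [f^{(3)}(46) − f^{(3)}(10)] = −1/720 × (0.000279727 − 0.000628478) = 4.84376e-07.
Running total after k=2: 625.646.
k=3: B_{6}/(6)! × [f^{(5)}(46) − f^{(5)}(10)] = 1/30240 × (1.37223e-07 − 2.78686e-07) = -4.67801e-12.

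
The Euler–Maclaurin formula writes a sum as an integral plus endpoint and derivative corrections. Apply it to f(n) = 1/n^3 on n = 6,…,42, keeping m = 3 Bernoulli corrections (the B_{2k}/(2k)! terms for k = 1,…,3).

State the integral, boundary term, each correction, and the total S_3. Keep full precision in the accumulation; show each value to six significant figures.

∫_6^42 1/x^3 dx evaluates to 0.0136054.
Endpoint term: (f(6) + f(42))/2 = (0.00462963 + 1.34975e-05)/2 = 0.00232156.
Integral + boundary = 0.0159270.
Order-1 term: 1/12 · (-9.64104e-07 − (-0.00231481)) = 0.000192821.
Running total after k=1: 0.0161198.
Order-2 term: −1/720 · (-1.09309e-08 − (-0.00128601)) = -1.78611e-06.
Running total after k=2: 0.0161180.
Order-3 term: 1/30240 · (-2.60259e-10 − (-0.00150034)) = 4.96145e-08.

S_3 ≈ 0.0161181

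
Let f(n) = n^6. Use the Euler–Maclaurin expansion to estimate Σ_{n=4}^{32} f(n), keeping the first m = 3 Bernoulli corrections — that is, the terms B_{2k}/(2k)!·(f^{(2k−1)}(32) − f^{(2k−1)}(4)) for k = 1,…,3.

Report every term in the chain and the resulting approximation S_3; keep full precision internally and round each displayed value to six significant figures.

S_3 ≈ 5.46218e+09

∫_4^32 x^6 dx evaluates to 4.90853e+09.
Boundary: ½(f(4) + f(32)) = ½(4096.00 + 1.07374e+09) = 5.36873e+08.
So far: 5.44540e+09.
Correction k=1: B_{2}/2! · (f^{(1)}(32) − f^{(1)}(4)) = 1/12 · (2.01327e+08 − 6144.00) = 1.67767e+07.
After k=1: 5.46218e+09.
Correction k=2: B_{4}/4! · (f^{(3)}(32) − f^{(3)}(4)) = −1/720 · (3.93216e+06 − 7680.00) = -5450.67.
After k=2: 5.46218e+09.
Correction k=3: B_{6}/6! · (f^{(5)}(32) − f^{(5)}(4)) = 1/30240 · (23040.0 − 2880.00) = 0.666667.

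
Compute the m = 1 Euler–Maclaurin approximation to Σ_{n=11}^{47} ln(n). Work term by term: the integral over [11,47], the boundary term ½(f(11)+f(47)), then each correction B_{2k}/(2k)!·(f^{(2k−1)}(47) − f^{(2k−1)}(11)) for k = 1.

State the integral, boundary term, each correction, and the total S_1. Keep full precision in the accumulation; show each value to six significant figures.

Integral: ∫_11^47 ln(x) dx = 118.580.
½[f(11) + f(47)] = ½[2.39790 + 3.85015] = 3.12402.
Integral + boundary = 121.704.
k=1: B_{2}/(2)! × [f^{(1)}(47) − f^{(1)}(11)] = 1/12 × (0.0212766 − 0.0909091) = -0.00580271.

S_1 ≈ 121.698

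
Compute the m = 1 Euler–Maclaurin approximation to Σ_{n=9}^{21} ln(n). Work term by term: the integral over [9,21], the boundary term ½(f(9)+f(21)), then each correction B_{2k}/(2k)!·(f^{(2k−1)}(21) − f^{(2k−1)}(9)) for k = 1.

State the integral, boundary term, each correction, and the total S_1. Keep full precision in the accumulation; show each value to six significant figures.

Integral: ∫_9^21 ln(x) dx = 32.1599.
½[f(9) + f(21)] = ½[2.19722 + 3.04452] = 2.62087.
Integral + boundary = 34.7808.
Order-1 term: 1/12 · (0.0476190 − 0.111111) = -0.00529101.

S_1 ≈ 34.7755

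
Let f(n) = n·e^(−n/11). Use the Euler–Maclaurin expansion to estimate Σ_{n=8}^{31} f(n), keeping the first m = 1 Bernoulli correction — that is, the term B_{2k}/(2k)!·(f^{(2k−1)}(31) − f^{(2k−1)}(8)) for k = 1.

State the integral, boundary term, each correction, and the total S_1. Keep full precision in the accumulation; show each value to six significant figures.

The integral term ∫_8^31 x·e^(−x/11) dx = 73.4060.
½[f(8) + f(31)] = ½[3.86580 + 1.85115] = 2.85847.
So far: 76.2645.
k=1: B_{2}/(2)! × [f^{(1)}(31) − f^{(1)}(8)] = 1/12 × (-0.108572 − 0.131789) = -0.0200300.

S_1 ≈ 76.2444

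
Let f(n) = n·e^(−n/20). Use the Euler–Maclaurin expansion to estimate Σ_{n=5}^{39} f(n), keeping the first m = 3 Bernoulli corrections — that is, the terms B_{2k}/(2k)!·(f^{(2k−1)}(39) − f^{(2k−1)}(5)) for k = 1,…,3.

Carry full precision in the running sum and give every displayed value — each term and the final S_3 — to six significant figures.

The integral term ∫_5^39 x·e^(−x/20) dx = 221.517.
Endpoint term: (f(5) + f(39))/2 = (3.89400 + 5.54869)/2 = 4.72135.
So far: 226.238.
Correction k=1: B_{2}/2! · (f^{(1)}(39) − f^{(1)}(5)) = 1/12 · (-0.135160 − 0.584101) = -0.0599384.
After k=1: 226.178.
Correction k=2: B_{4}/4! · (f^{(3)}(39) − f^{(3)}(5)) = −1/720 · (0.000373469 − 0.00535426) = 6.91776e-06.
After k=2: 226.178.
Correction k=3: B_{6}/6! · (f^{(5)}(39) − f^{(5)}(5)) = 1/30240 · (2.71210e-06 − 2.31206e-05) = -6.74886e-10.

S_3 ≈ 226.178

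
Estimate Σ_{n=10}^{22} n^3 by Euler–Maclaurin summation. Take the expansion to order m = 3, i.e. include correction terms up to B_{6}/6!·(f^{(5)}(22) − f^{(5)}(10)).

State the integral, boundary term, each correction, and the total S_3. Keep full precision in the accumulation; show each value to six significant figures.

∫_10^22 x^3 dx evaluates to 56064.0.
Boundary: ½(f(10) + f(22)) = ½(1000.00 + 10648.0) = 5824.00.
So far: 61888.0.
Correction k=1: B_{2}/2! · (f^{(1)}(22) − f^{(1)}(10)) = 1/12 · (1452.00 − 300.000) = 96.0000.
After k=1: 61984.0.
Correction k=2: B_{4}/4! · (f^{(3)}(22) − f^{(3)}(10)) = −1/720 · (6.00000 − 6.00000) = 0.00000.
After k=2: 61984.0.
Correction k=3: B_{6}/6! · (f^{(5)}(22) − f^{(5)}(10)) = 1/30240 · (0.00000 − 0.00000) = 0.00000.

S_3 ≈ 61984.0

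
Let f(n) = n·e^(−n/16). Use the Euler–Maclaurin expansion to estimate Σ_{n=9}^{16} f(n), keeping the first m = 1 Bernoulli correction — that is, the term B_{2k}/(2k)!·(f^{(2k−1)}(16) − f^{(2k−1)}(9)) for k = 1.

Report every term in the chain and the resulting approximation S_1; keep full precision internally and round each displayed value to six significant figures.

S_1 ≈ 45.0451

Integral: ∫_9^16 x·e^(−x/16) dx = 39.5589.
Boundary: ½(f(9) + f(16)) = ½(5.12805 + 5.88607) = 5.50706.
Running total after boundary: 45.0659.
Correction k=1: B_{2}/2! · (f^{(1)}(16) − f^{(1)}(9)) = 1/12 · (0.00000 − 0.249280) = -0.0207733.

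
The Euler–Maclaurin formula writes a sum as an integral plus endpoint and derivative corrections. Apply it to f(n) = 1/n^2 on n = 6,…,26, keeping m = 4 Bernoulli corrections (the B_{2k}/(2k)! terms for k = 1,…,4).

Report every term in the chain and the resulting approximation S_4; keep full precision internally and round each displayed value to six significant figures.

S_4 ≈ 0.143592

∫_6^26 1/x^2 dx evaluates to 0.128205.
½[f(6) + f(26)] = ½[0.0277778 + 0.00147929] = 0.0146285.
Running total after boundary: 0.142834.
k=1: B_{2}/(2)! × [f^{(1)}(26) − f^{(1)}(6)] = 1/12 × (-0.000113792 − (-0.00925926)) = 0.000762122.
Partial sum through k=1: 0.143596.
k=2: B_{4}/(4)! × [f^{(3)}(26) − f^{(3)}(6)] = −1/720 × (-2.01997e-06 − (-0.00308642)) = -4.28389e-06.
Partial sum through k=2: 0.143592.
k=3: B_{6}/(6)! × [f^{(5)}(26) − f^{(5)}(6)] = 1/30240 × (-8.96436e-08 − (-0.00257202)) = 8.50505e-08.
Partial sum through k=3: 0.143592.
k=4: B_{8}/(8)! × [f^{(7)}(26) − f^{(7)}(6)] = −1/1209600 × (-7.42609e-09 − (-0.00400091)) = -3.30763e-09.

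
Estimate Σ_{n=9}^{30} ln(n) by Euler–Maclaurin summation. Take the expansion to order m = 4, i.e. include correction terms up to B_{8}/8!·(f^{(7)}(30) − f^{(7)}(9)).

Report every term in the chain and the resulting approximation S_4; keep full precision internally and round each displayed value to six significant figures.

The integral term ∫_9^30 ln(x) dx = 61.2609.
Boundary: ½(f(9) + f(30)) = ½(2.19722 + 3.40120) = 2.79921.
Running total after boundary: 64.0601.
k=1: B_{2}/(2)! × [f^{(1)}(30) − f^{(1)}(9)] = 1/12 × (0.0333333 − 0.111111) = -0.00648148.
Running total after k=1: 64.0536.
k=2: B_{4}/(4)! × [f^{(3)}(30) − f^{(3)}(9)] = −1/720 × (7.40741e-05 − 0.00274348) = 3.70751e-06.
Running total after k=2: 64.0536.
k=3: B_{6}/(6)! × [f^{(5)}(30) − f^{(5)}(9)] = 1/30240 × (9.87654e-07 − 0.000406442) = -1.34079e-08.
Running total after k=3: 64.0536.
k=4: B_{8}/(8)! × [f^{(7)}(30) − f^{(7)}(9)] = −1/1209600 × (3.29218e-08 − 0.000150534) = 1.24422e-10.

S_4 ≈ 64.0536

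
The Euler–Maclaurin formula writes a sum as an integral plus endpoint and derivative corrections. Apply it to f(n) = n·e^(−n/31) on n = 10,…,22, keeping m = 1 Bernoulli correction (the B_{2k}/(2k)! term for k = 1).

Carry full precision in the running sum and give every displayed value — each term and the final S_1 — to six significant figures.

S_1 ≈ 121.527

Integral: ∫_10^22 x·e^(−x/31) dx = 112.525.
Boundary: ½(f(10) + f(22)) = ½(7.24278 + 10.8197) = 9.03122.
Running total after boundary: 121.556.
Correction k=1: B_{2}/2! · (f^{(1)}(22) − f^{(1)}(10)) = 1/12 · (0.142781 − 0.490640) = -0.0289882.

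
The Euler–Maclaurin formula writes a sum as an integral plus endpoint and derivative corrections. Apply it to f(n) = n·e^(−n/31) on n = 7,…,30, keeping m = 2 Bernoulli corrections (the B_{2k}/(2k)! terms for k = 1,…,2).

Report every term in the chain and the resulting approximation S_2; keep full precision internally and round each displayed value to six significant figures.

S_2 ≈ 229.868

∫_7^30 x·e^(−x/31) dx evaluates to 221.427.
½[f(7) + f(30)] = ½[5.58511 + 11.3982] = 8.49165.
Integral + boundary = 229.919.
Correction k=1: B_{2}/2! · (f^{(1)}(30) − f^{(1)}(7)) = 1/12 · (0.0122561 − 0.617708) = -0.0504543.
Partial sum through k=1: 229.868.
Correction k=2: B_{4}/4! · (f^{(3)}(30) − f^{(3)}(7)) = −1/720 · (0.000803472 − 0.00230328) = 2.08307e-06.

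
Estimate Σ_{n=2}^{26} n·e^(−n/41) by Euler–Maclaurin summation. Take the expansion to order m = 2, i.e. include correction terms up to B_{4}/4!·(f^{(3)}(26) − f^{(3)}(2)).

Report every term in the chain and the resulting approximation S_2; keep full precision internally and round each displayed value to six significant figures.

S_2 ≈ 229.876

∫_2^26 x·e^(−x/41) dx evaluates to 222.088.
Endpoint term: (f(2) + f(26))/2 = (1.90478 + 13.7901)/2 = 7.84744.
Integral + boundary = 229.935.
k=1: B_{2}/(2)! × [f^{(1)}(26) − f^{(1)}(2)] = 1/12 × (0.194044 − 0.905932) = -0.0593240.
Running total after k=1: 229.876.
k=2: B_{4}/(4)! × [f^{(3)}(26) − f^{(3)}(2)] = −1/720 × (0.000746473 − 0.00167205) = 1.28552e-06.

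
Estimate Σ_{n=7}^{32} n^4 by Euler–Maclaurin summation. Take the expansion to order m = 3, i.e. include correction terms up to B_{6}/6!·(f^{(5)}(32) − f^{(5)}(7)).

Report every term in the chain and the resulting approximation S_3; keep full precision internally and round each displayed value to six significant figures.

∫_7^32 x^4 dx evaluates to 6.70752e+06.
Boundary: ½(f(7) + f(32)) = ½(2401.00 + 1.04858e+06) = 525488.
Running total after boundary: 7.23301e+06.
Order-1 term: 1/12 · (131072 − 1372.00) = 10808.3.
Running total after k=1: 7.24382e+06.
Order-2 term: −1/720 · (768.000 − 168.000) = -0.833333.
Running total after k=2: 7.24382e+06.
Order-3 term: 1/30240 · (0.00000 − 0.00000) = 0.00000.

S_3 ≈ 7.24382e+06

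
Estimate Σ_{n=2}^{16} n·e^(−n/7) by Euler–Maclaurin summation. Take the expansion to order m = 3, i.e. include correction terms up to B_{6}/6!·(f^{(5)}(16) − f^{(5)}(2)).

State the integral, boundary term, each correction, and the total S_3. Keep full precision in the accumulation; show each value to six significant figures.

∫_2^16 x·e^(−x/7) dx evaluates to 30.9691.
½[f(2) + f(16)] = ½[1.50295 + 1.62722] = 1.56509.
Running total after boundary: 32.5342.
Order-1 term: 1/12 · (-0.130759 − 0.536769) = -0.0556274.
Running total after k=1: 32.4786.
Order-2 term: −1/720 · (0.00148253 − 0.0416270) = 5.57562e-05.
Running total after k=2: 32.4787.
Order-3 term: 1/30240 · (0.000114972 − 0.00147550) = -4.49911e-08.

S_3 ≈ 32.4787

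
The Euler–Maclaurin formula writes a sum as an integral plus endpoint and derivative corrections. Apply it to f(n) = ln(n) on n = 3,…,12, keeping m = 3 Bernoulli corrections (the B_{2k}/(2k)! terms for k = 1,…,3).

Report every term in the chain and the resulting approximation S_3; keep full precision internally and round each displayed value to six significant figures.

Integral: ∫_3^12 ln(x) dx = 17.5230.
½[f(3) + f(12)] = ½[1.09861 + 2.48491] = 1.79176.
Integral + boundary = 19.3148.
Order-1 term: 1/12 · (0.0833333 − 0.333333) = -0.0208333.
After k=1: 19.2940.
Order-2 term: −1/720 · (0.00115741 − 0.0740741) = 0.000101273.
After k=2: 19.2941.
Order-3 term: 1/30240 · (9.64506e-05 − 0.0987654) = -3.26286e-06.

S_3 ≈ 19.2941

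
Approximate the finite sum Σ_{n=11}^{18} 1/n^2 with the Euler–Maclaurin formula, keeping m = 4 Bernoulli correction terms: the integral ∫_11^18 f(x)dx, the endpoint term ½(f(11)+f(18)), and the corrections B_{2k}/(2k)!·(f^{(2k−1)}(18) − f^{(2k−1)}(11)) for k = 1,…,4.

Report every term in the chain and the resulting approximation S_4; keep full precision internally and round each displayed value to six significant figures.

S_4 ≈ 0.0411254

The integral term ∫_11^18 1/x^2 dx = 0.0353535.
½[f(11) + f(18)] = ½[0.00826446 + 0.00308642] = 0.00567544.
Integral + boundary = 0.0410290.
Order-1 term: 1/12 · (-0.000342936 − (-0.00150263)) = 9.66412e-05.
After k=1: 0.0411256.
Order-2 term: −1/720 · (-1.27013e-05 − (-0.000149021)) = -1.89333e-07.
After k=2: 0.0411254.
Order-3 term: 1/30240 · (-1.17605e-06 − (-3.69474e-05)) = 1.18291e-09.
After k=3: 0.0411254.
Order-4 term: −1/1209600 · (-2.03268e-07 − (-1.70996e-05)) = -1.39685e-11.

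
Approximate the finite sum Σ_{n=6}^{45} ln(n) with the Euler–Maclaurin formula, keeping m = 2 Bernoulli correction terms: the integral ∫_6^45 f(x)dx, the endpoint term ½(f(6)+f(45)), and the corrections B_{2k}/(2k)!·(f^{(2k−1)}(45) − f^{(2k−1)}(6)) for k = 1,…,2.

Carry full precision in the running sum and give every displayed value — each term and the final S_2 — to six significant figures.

S_2 ≈ 124.336

∫_6^45 ln(x) dx evaluates to 121.549.
½[f(6) + f(45)] = ½[1.79176 + 3.80666] = 2.79921.
Running total after boundary: 124.348.
Correction k=1: B_{2}/2! · (f^{(1)}(45) − f^{(1)}(6)) = 1/12 · (0.0222222 − 0.166667) = -0.0120370.
After k=1: 124.336.
Correction k=2: B_{4}/4! · (f^{(3)}(45) − f^{(3)}(6)) = −1/720 · (2.19479e-05 − 0.00925926) = 1.28296e-05.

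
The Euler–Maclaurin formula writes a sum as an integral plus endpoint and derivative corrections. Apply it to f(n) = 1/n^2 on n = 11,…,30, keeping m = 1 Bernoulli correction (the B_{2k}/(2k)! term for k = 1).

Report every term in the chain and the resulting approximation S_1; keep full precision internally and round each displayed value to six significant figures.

S_1 ≈ 0.0623826

The integral term ∫_11^30 1/x^2 dx = 0.0575758.
½[f(11) + f(30)] = ½[0.00826446 + 0.00111111] = 0.00468779.
Running total after boundary: 0.0622635.
Correction k=1: B_{2}/2! · (f^{(1)}(30) − f^{(1)}(11)) = 1/12 · (-7.40741e-05 − (-0.00150263)) = 0.000119046.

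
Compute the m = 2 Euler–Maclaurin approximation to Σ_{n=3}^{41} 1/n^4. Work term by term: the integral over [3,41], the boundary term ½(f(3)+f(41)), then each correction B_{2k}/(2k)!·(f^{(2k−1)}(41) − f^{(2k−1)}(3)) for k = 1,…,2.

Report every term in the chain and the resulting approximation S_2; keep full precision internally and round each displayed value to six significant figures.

The integral term ∫_3^41 1/x^4 dx = 0.0123408.
Boundary: ½(f(3) + f(41)) = ½(0.0123457 + 3.53887e-07) = 0.00617302.
Running total after boundary: 0.0185139.
Correction k=1: B_{2}/2! · (f^{(1)}(41) − f^{(1)}(3)) = 1/12 · (-3.45256e-08 − (-0.0164609)) = 0.00137174.
After k=1: 0.0198856.
Correction k=2: B_{4}/4! · (f^{(3)}(41) − f^{(3)}(3)) = −1/720 · (-6.16161e-10 − (-0.0548697)) = -7.62079e-05.

S_2 ≈ 0.0198094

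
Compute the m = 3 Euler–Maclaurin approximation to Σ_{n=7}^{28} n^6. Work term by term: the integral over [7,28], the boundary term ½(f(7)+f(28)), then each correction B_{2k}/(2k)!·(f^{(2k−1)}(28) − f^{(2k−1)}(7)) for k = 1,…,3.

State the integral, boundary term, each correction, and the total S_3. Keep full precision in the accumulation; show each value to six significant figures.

S_3 ≈ 2.17704e+09

Integral: ∫_7^28 x^6 dx = 1.92744e+09.
Endpoint term: (f(7) + f(28))/2 = (117649 + 4.81890e+08)/2 = 2.41004e+08.
Integral + boundary = 2.16845e+09.
Order-1 term: 1/12 · (1.03262e+08 − 100842) = 8.59678e+06.
Partial sum through k=1: 2.17704e+09.
Order-2 term: −1/720 · (2.63424e+06 − 41160.0) = -3601.50.
Partial sum through k=2: 2.17704e+09.
Order-3 term: 1/30240 · (20160.0 − 5040.00) = 0.500000.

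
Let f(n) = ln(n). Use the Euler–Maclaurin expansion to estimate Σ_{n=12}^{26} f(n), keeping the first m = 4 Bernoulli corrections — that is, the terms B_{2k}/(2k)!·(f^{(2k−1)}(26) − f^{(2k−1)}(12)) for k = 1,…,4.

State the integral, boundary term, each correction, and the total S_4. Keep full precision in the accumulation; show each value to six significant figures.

The integral term ∫_12^26 ln(x) dx = 40.8916.
½[f(12) + f(26)] = ½[2.48491 + 3.25810] = 2.87150.
Integral + boundary = 43.7631.
Correction k=1: B_{2}/2! · (f^{(1)}(26) − f^{(1)}(12)) = 1/12 · (0.0384615 − 0.0833333) = -0.00373932.
Running total after k=1: 43.7594.
Correction k=2: B_{4}/4! · (f^{(3)}(26) − f^{(3)}(12)) = −1/720 · (0.000113792 − 0.00115741) = 1.44947e-06.
Running total after k=2: 43.7594.
Correction k=3: B_{6}/6! · (f^{(5)}(26) − f^{(5)}(12)) = 1/30240 · (2.01997e-06 − 9.64506e-05) = -3.12271e-09.
Running total after k=3: 43.7594.
Correction k=4: B_{8}/8! · (f^{(7)}(26) − f^{(7)}(12)) = −1/1209600 · (8.96436e-08 − 2.00939e-05) = 1.65379e-11.

S_4 ≈ 43.7594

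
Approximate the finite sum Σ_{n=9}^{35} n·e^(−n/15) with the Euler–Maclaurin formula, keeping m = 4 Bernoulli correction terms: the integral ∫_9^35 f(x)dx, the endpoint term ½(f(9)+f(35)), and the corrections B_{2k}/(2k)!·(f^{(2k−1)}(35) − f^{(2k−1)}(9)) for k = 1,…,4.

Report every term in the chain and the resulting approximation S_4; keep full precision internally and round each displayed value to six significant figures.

S_4 ≈ 128.981

The integral term ∫_9^35 x·e^(−x/15) dx = 124.843.
½[f(9) + f(35)] = ½[4.93930 + 3.39402] = 4.16666.
Running total after boundary: 129.010.
Order-1 term: 1/12 · (-0.129296 − 0.219525) = -0.0290684.
Partial sum through k=1: 128.981.
Order-2 term: −1/720 · (0.000287324 − 0.00585399) = 7.73148e-06.
Partial sum through k=2: 128.981.
Order-3 term: 1/30240 · (5.10799e-06 − 4.76992e-05) = -1.40844e-09.
Partial sum through k=3: 128.981.
Order-4 term: −1/1209600 · (3.97288e-08 − 3.08358e-07) = 2.22081e-13.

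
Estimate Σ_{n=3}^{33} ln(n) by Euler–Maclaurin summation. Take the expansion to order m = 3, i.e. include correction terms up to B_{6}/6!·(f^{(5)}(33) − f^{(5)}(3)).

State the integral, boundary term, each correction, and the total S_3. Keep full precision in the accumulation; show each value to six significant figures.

The integral term ∫_3^33 ln(x) dx = 82.0889.
Boundary: ½(f(3) + f(33)) = ½(1.09861 + 3.49651) = 2.29756.
Integral + boundary = 84.3865.
Order-1 term: 1/12 · (0.0303030 − 0.333333) = -0.0252525.
Running total after k=1: 84.3612.
Order-2 term: −1/720 · (5.56529e-05 − 0.0740741) = 0.000102803.
Running total after k=2: 84.3613.
Order-3 term: 1/30240 · (6.13256e-07 − 0.0987654) = -3.26603e-06.

S_3 ≈ 84.3613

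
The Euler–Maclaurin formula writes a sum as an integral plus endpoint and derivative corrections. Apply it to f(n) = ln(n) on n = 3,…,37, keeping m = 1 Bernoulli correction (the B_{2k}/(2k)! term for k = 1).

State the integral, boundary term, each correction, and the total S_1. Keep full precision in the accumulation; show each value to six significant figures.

S_1 ≈ 98.6374

Integral: ∫_3^37 ln(x) dx = 96.3081.
Boundary: ½(f(3) + f(37)) = ½(1.09861 + 3.61092) = 2.35477.
Integral + boundary = 98.6629.
Correction k=1: B_{2}/2! · (f^{(1)}(37) − f^{(1)}(3)) = 1/12 · (0.0270270 − 0.333333) = -0.0255255.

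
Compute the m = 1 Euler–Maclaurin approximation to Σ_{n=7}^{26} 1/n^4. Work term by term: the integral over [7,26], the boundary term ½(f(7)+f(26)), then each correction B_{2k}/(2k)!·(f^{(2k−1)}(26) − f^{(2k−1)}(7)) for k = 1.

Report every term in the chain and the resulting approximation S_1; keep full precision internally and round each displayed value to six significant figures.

Integral: ∫_7^26 1/x^4 dx = 0.000952852.
Endpoint term: (f(7) + f(26))/2 = (0.000416493 + 2.18830e-06)/2 = 0.000209341.
Running total after boundary: 0.00116219.
k=1: B_{2}/(2)! × [f^{(1)}(26) − f^{(1)}(7)] = 1/12 × (-3.36661e-07 − (-0.000237996)) = 1.98050e-05.

S_1 ≈ 0.00118200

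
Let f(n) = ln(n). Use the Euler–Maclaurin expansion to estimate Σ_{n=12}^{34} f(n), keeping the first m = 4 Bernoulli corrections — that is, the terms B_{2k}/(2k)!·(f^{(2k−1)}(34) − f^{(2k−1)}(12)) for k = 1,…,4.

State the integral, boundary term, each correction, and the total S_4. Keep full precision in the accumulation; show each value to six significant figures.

∫_12^34 ln(x) dx evaluates to 68.0774.
½[f(12) + f(34)] = ½[2.48491 + 3.52636] = 3.00563.
Integral + boundary = 71.0830.
Correction k=1: B_{2}/2! · (f^{(1)}(34) − f^{(1)}(12)) = 1/12 · (0.0294118 − 0.0833333) = -0.00449346.
Partial sum through k=1: 71.0785.
Correction k=2: B_{4}/4! · (f^{(3)}(34) − f^{(3)}(12)) = −1/720 · (5.08854e-05 − 0.00115741) = 1.53684e-06.
Partial sum through k=2: 71.0785.
Correction k=3: B_{6}/6! · (f^{(5)}(34) − f^{(5)}(12)) = 1/30240 · (5.28222e-07 − 9.64506e-05) = -3.17204e-09.
Partial sum through k=3: 71.0785.
Correction k=4: B_{8}/8! · (f^{(7)}(34) − f^{(7)}(12)) = −1/1209600 · (1.37082e-08 − 2.00939e-05) = 1.66007e-11.

S_4 ≈ 71.0785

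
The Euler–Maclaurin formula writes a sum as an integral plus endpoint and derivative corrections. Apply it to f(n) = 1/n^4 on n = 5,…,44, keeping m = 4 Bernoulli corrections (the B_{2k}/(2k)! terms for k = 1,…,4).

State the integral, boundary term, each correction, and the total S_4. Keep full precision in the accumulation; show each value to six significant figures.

Integral: ∫_5^44 1/x^4 dx = 0.00266275.
Endpoint term: (f(5) + f(44))/2 = (0.00160000 + 2.66802e-07)/2 = 0.000800133.
Running total after boundary: 0.00346289.
k=1: B_{2}/(2)! × [f^{(1)}(44) − f^{(1)}(5)] = 1/12 × (-2.42547e-08 − (-0.00128000)) = 0.000106665.
After k=1: 0.00356955.
k=2: B_{4}/(4)! × [f^{(3)}(44) − f^{(3)}(5)] = −1/720 × (-3.75848e-10 − (-0.00153600)) = -2.13333e-06.
After k=2: 0.00356742.
k=3: B_{6}/(6)! × [f^{(5)}(44) − f^{(5)}(5)] = 1/30240 × (-1.08716e-11 − (-0.00344064)) = 1.13778e-07.
After k=3: 0.00356753.
k=4: B_{8}/(8)! × [f^{(7)}(44) − f^{(7)}(5)] = −1/1209600 × (-5.05397e-13 − (-0.0123863)) = -1.02400e-08.

S_4 ≈ 0.00356752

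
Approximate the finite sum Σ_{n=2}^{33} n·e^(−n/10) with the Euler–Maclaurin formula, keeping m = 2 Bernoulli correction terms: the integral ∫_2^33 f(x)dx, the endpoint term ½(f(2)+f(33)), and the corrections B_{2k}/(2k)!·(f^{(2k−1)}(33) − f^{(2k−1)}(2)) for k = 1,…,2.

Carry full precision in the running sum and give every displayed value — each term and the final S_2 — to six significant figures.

The integral term ∫_2^33 x·e^(−x/10) dx = 82.3879.
½[f(2) + f(33)] = ½[1.63746 + 1.21714] = 1.42730.
Running total after boundary: 83.8152.
Correction k=1: B_{2}/2! · (f^{(1)}(33) − f^{(1)}(2)) = 1/12 · (-0.0848313 − 0.654985) = -0.0616513.
Running total after k=1: 83.7536.
Correction k=2: B_{4}/4! · (f^{(3)}(33) − f^{(3)}(2)) = −1/720 · (-0.000110650 − 0.0229245) = 3.19932e-05.

S_2 ≈ 83.7536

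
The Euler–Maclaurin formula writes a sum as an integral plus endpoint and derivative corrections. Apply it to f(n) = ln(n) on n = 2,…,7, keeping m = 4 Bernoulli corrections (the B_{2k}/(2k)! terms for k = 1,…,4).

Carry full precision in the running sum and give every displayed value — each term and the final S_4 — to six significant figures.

∫_2^7 ln(x) dx evaluates to 7.23508.
Boundary: ½(f(2) + f(7)) = ½(0.693147 + 1.94591) = 1.31953.
Running total after boundary: 8.55461.
Order-1 term: 1/12 · (0.142857 − 0.500000) = -0.0297619.
After k=1: 8.52484.
Order-2 term: −1/720 · (0.00583090 − 0.250000) = 0.000339124.
After k=2: 8.52518.
Order-3 term: 1/30240 · (0.00142798 − 0.750000) = -2.47544e-05.
After k=3: 8.52516.
Order-4 term: −1/1209600 · (0.000874271 − 5.62500) = 4.64957e-06.

S_4 ≈ 8.52516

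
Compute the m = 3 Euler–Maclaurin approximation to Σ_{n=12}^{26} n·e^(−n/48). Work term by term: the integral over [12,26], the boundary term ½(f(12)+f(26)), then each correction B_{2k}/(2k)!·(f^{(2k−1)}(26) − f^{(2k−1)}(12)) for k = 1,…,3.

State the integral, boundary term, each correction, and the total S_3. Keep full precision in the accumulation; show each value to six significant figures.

Integral: ∫_12^26 x·e^(−x/48) dx = 176.471.
Boundary: ½(f(12) + f(26)) = ½(9.34561 + 15.1262) = 12.2359.
So far: 188.707.
k=1: B_{2}/(2)! × [f^{(1)}(26) − f^{(1)}(12)] = 1/12 × (0.266648 − 0.584101) = -0.0264544.
Running total after k=1: 188.681.
k=2: B_{4}/(4)! × [f^{(3)}(26) − f^{(3)}(12)] = −1/720 × (0.000620748 − 0.000929558) = 4.28903e-07.
Running total after k=2: 188.681.
k=3: B_{6}/(6)! × [f^{(5)}(26) − f^{(5)}(12)] = 1/30240 × (4.88613e-07 − 6.96875e-07) = -6.88699e-12.

S_3 ≈ 188.681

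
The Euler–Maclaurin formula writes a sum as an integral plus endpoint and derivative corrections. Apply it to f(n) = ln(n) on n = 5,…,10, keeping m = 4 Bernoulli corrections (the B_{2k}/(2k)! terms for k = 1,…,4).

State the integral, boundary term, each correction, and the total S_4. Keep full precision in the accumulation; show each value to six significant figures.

The integral term ∫_5^10 ln(x) dx = 9.97866.
½[f(5) + f(10)] = ½[1.60944 + 2.30259] = 1.95601.
Running total after boundary: 11.9347.
k=1: B_{2}/(2)! × [f^{(1)}(10) − f^{(1)}(5)] = 1/12 × (0.100000 − 0.200000) = -0.00833333.
Running total after k=1: 11.9263.
k=2: B_{4}/(4)! × [f^{(3)}(10) − f^{(3)}(5)] = −1/720 × (0.00200000 − 0.0160000) = 1.94444e-05.
Running total after k=2: 11.9264.
k=3: B_{6}/(6)! × [f^{(5)}(10) − f^{(5)}(5)] = 1/30240 × (0.000240000 − 0.00768000) = -2.46032e-07.
Running total after k=3: 11.9264.
k=4: B_{8}/(8)! × [f^{(7)}(10) − f^{(7)}(5)] = −1/1209600 × (7.20000e-05 − 0.00921600) = 7.55952e-09.

S_4 ≈ 11.9264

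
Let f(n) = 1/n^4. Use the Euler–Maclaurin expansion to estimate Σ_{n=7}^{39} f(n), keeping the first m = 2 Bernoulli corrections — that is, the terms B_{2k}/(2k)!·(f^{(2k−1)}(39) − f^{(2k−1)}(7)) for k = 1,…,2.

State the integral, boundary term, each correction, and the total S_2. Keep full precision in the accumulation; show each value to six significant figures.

Integral: ∫_7^39 1/x^4 dx = 0.000966198.
Boundary: ½(f(7) + f(39)) = ½(0.000416493 + 4.32257e-07) = 0.000208463.
Integral + boundary = 0.00117466.
Order-1 term: 1/12 · (-4.43340e-08 − (-0.000237996)) = 1.98293e-05.
After k=1: 0.00119449.
Order-2 term: −1/720 · (-8.74438e-10 − (-0.000145712)) = -2.02376e-07.

S_2 ≈ 0.00119429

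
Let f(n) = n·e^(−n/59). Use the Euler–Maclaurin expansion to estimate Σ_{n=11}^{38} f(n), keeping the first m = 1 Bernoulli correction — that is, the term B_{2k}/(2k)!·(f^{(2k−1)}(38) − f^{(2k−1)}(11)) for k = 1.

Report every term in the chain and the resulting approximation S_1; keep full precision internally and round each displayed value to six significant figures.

S_1 ≈ 436.577

Integral: ∫_11^38 x·e^(−x/59) dx = 422.075.
Boundary: ½(f(11) + f(38)) = ½(9.12899 + 19.9558) = 14.5424.
Integral + boundary = 436.617.
Correction k=1: B_{2}/2! · (f^{(1)}(38) − f^{(1)}(11)) = 1/12 · (0.186918 − 0.675179) = -0.0406884.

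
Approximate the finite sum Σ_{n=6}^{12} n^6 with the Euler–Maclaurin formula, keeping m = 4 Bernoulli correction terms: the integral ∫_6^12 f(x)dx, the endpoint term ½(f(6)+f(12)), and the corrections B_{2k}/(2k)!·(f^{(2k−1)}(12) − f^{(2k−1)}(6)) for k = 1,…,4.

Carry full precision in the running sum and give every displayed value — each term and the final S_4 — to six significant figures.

Integral: ∫_6^12 x^6 dx = 5.07884e+06.
Endpoint term: (f(6) + f(12))/2 = (46656.0 + 2.98598e+06)/2 = 1.51632e+06.
Integral + boundary = 6.59516e+06.
Order-1 term: 1/12 · (1.49299e+06 − 46656.0) = 120528.
Running total after k=1: 6.71569e+06.
Order-2 term: −1/720 · (207360 − 25920.0) = -252.000.
Running total after k=2: 6.71543e+06.
Order-3 term: 1/30240 · (8640.00 − 4320.00) = 0.142857.
Running total after k=3: 6.71544e+06.
Order-4 term: −1/1209600 · (0.00000 − 0.00000) = 0.00000.

S_4 ≈ 6.71544e+06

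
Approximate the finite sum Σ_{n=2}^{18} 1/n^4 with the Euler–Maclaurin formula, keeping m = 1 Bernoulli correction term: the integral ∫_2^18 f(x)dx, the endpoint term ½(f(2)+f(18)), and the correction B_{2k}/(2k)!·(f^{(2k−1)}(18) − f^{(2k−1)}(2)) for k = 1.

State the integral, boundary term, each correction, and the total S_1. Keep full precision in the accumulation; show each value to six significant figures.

S_1 ≈ 0.0832808

The integral term ∫_2^18 1/x^4 dx = 0.0416095.
½[f(2) + f(18)] = ½[0.0625000 + 9.52599e-06] = 0.0312548.
So far: 0.0728643.
k=1: B_{2}/(2)! × [f^{(1)}(18) − f^{(1)}(2)] = 1/12 × (-2.11689e-06 − (-0.125000)) = 0.0104165.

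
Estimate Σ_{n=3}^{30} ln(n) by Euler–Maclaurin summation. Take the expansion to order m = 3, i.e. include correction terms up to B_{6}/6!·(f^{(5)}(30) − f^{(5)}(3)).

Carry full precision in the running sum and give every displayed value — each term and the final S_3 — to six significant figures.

S_3 ≈ 73.9651

The integral term ∫_3^30 ln(x) dx = 71.7401.
½[f(3) + f(30)] = ½[1.09861 + 3.40120] = 2.24990.
So far: 73.9900.
k=1: B_{2}/(2)! × [f^{(1)}(30) − f^{(1)}(3)] = 1/12 × (0.0333333 − 0.333333) = -0.0250000.
After k=1: 73.9650.
k=2: B_{4}/(4)! × [f^{(3)}(30) − f^{(3)}(3)] = −1/720 × (7.40741e-05 − 0.0740741) = 0.000102778.
After k=2: 73.9651.
k=3: B_{6}/(6)! × [f^{(5)}(30) − f^{(5)}(3)] = 1/30240 × (9.87654e-07 − 0.0987654) = -3.26602e-06.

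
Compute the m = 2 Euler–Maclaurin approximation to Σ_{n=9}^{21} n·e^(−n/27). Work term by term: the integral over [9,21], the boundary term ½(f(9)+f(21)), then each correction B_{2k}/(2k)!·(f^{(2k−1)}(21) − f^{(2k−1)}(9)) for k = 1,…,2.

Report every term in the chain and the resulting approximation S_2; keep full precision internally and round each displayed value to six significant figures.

S_2 ≈ 109.070

The integral term ∫_9^21 x·e^(−x/27) dx = 101.053.
½[f(9) + f(21)] = ½[6.44878 + 9.64794] = 8.04836.
Running total after boundary: 109.101.
k=1: B_{2}/(2)! × [f^{(1)}(21) − f^{(1)}(9)] = 1/12 × (0.102095 − 0.477688) = -0.0312994.
After k=1: 109.070.
k=2: B_{4}/(4)! × [f^{(3)}(21) − f^{(3)}(9)] = −1/720 × (0.00140048 − 0.00262106) = 1.69525e-06.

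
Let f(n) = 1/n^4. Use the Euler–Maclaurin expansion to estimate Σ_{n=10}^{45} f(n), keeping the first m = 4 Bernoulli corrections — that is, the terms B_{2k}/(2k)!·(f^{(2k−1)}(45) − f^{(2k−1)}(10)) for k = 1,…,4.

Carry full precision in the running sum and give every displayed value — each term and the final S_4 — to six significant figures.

∫_10^45 1/x^4 dx evaluates to 0.000329675.
Boundary: ½(f(10) + f(45)) = ½(0.000100000 + 2.43865e-07) = 5.01219e-05.
Running total after boundary: 0.000379797.
Order-1 term: 1/12 · (-2.16769e-08 − (-4.00000e-05)) = 3.33153e-06.
After k=1: 0.000383129.
Order-2 term: −1/720 · (-3.21139e-10 − (-1.20000e-05)) = -1.66662e-08.
After k=2: 0.000383112.
Order-3 term: 1/30240 · (-8.88089e-12 − (-6.72000e-06)) = 2.22222e-10.
After k=3: 0.000383112.
Order-4 term: −1/1209600 · (-3.94706e-13 − (-6.04800e-06)) = -5.00000e-12.

S_4 ≈ 0.000383112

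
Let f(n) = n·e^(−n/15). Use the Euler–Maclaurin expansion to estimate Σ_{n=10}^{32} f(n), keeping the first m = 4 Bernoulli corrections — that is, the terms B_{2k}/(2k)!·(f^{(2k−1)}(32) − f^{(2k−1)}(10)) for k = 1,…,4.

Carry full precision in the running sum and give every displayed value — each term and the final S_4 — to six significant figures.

S_4 ≈ 113.467

The integral term ∫_10^32 x·e^(−x/15) dx = 109.030.
½[f(10) + f(32)] = ½[5.13417 + 3.79014] = 4.46215.
So far: 113.492.
Correction k=1: B_{2}/2! · (f^{(1)}(32) − f^{(1)}(10)) = 1/12 · (-0.134234 − 0.171139) = -0.0254478.
After k=1: 113.467.
Correction k=2: B_{4}/4! · (f^{(3)}(32) − f^{(3)}(10)) = −1/720 · (0.000456220 − 0.00532433) = 6.76126e-06.
After k=2: 113.467.
Correction k=3: B_{6}/6! · (f^{(5)}(32) − f^{(5)}(10)) = 1/30240 · (6.70683e-06 − 4.39468e-05) = -1.23148e-09.
After k=3: 113.467.
Correction k=4: B_{8}/8! · (f^{(7)}(32) − f^{(7)}(10)) = −1/1209600 · (5.06045e-08 − 2.85466e-07) = 1.94165e-13.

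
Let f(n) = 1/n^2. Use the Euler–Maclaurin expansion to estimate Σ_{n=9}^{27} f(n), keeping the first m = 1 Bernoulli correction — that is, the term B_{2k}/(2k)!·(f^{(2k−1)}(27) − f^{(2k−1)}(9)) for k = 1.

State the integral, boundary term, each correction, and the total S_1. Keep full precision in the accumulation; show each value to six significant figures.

The integral term ∫_9^27 1/x^2 dx = 0.0740741.
Endpoint term: (f(9) + f(27))/2 = (0.0123457 + 0.00137174)/2 = 0.00685871.
So far: 0.0809328.
k=1: B_{2}/(2)! × [f^{(1)}(27) − f^{(1)}(9)] = 1/12 × (-0.000101611 − (-0.00274348)) = 0.000220156.

S_1 ≈ 0.0811529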